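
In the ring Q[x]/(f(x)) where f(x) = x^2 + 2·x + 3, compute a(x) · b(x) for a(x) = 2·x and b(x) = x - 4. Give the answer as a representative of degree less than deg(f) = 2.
a · b ≡ -12·x - 6 (mod f(x))

First multiply in Q[x] without reducing: a · b = 2·x^2 - 8·x. Now divide by f(x) = x^2 + 2·x + 3, eliminating the leading term at each step:
  leading term 2·x^2: subtract (2)·f(x) = 2·x^2 + 4·x + 6, leaving -12·x - 6
The degree is now < 2, so this is the remainder. Hence a · b ≡ -12·x - 6 in Q[x]/(f).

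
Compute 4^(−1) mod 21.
4^(−1) ≡ 16 (mod 21)

Apply the extended Euclidean algorithm to (21, 4), tracking rows (r, s, t) with s·21 + t·4 = r. Each division r_prev = q·r_cur + r_new produces the new row as (previous row) − q·(current row):
  row A: (21, 1, 0)   [1·21 + 0·4 = 21]
  row B: (4, 0, 1)   [0·21 + 1·4 = 4]
  21 = 5·4 + 1   → row C = row A − 5·row B = (1, 1, −5)   [check: 1·21 − 5·4 = 1]
  4 = 4·1 + 0   → remainder 0, stop. gcd = 1 (last nonzero row C).
The gcd is 1, so 4 is invertible mod 21. The last nonzero row gives 1·21 − 5·4 = 1, so t = −5. So 4^(−1) ≡ −5 ≡ 16 (mod 21). Verify: 4 · 16 = 64 ≡ 1 (mod 21). ✓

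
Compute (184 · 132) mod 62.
46

Reduce the factors first: 184 ≡ 60, 132 ≡ 8 (mod 62), so 184 · 132 ≡ 60 · 8 (mod 62). 60 · 8 = 480. Dividing by 62: 480 = 7·62 + 46. So (184 · 132) mod 62 = 46.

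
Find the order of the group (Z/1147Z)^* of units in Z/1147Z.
(Z/1147Z)^* consists of the classes a with gcd(a, 1147) = 1, so its order is φ(1147). φ is multiplicative, with φ(p^e) = p^e − p^(e−1). Factorise 1147 = 31 · 37. Then
  φ(1147) = (31 − 1) · (37 − 1) = 30 · 36 = 1080.
Thus |(Z/1147Z)^*| = 1080.

Final answer: |(Z/1147Z)^*| = 1080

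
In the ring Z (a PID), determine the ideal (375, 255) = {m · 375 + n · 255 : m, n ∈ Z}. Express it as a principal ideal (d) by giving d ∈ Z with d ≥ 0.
(375, 255) = (15); d = 15

In the PID Z, (a, b) is generated by gcd(a, b). Compute gcd(375, 255) with the extended Euclidean algorithm, tracking rows (r, s, t) with s·375 + t·255 = r:
  row A: (375, 1, 0)   [1·375 + 0·255 = 375]
  row B: (255, 0, 1)   [0·375 + 1·255 = 255]
  375 = 1·255 + 120   → row C = row A − 1·row B = (120, 1, −1)   [check: 1·375 − 1·255 = 120]
  255 = 2·120 + 15   → row D = row B − 2·row C = (15, −2, 3)   [check: −2·375 + 3·255 = 15]
  120 = 8·15 + 0   → remainder 0, stop. gcd = 15 (last nonzero row D).
So gcd(375, 255) = 15, with Bézout identity −2·375 + 3·255 = 15. Containment (⊇): the Bézout identity exhibits 15 as an element of (375, 255), giving (15) ⊆ (375, 255). Containment (⊆): since 15 | 375 and 15 | 255 (375 = 15·25, 255 = 15·17), every Z-linear combination of 375 and 255 is divisible by 15, so (375, 255) ⊆ (15). Therefore (375, 255) = (15), d = 15.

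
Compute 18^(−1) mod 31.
18^(−1) ≡ 19 (mod 31)

Apply the extended Euclidean algorithm to (31, 18), tracking rows (r, s, t) with s·31 + t·18 = r. Each division r_prev = q·r_cur + r_new produces the new row as (previous row) − q·(current row):
  row A: (31, 1, 0)   [1·31 + 0·18 = 31]
  row B: (18, 0, 1)   [0·31 + 1·18 = 18]
  31 = 1·18 + 13   → row C = row A − 1·row B = (13, 1, −1)   [check: 1·31 − 1·18 = 13]
  18 = 1·13 + 5   → row D = row B − 1·row C = (5, −1, 2)   [check: −1·31 + 2·18 = 5]
  13 = 2·5 + 3   → row E = row C − 2·row D = (3, 3, −5)   [check: 3·31 − 5·18 = 3]
  5 = 1·3 + 2   → row F = row D − 1·row E = (2, −4, 7)   [check: −4·31 + 7·18 = 2]
  3 = 1·2 + 1   → row G = row E − 1·row F = (1, 7, −12)   [check: 7·31 − 12·18 = 1]
  2 = 2·1 + 0   → remainder 0, stop. gcd = 1 (last nonzero row G).
The gcd is 1, so 18 is invertible mod 31. The last nonzero row gives 7·31 − 12·18 = 1, so t = −12. So 18^(−1) ≡ −12 ≡ 19 (mod 31). Verify: 18 · 19 = 342 ≡ 1 (mod 31). ✓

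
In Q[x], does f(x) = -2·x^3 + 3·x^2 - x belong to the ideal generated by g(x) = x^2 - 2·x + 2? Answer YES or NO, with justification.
In Q[x] the ideal (g) consists of all multiples of g, so f ∈ (g) iff g | f, i.e. iff the remainder of f on division by g is 0. Divide f by g (g is monic, so eliminate the leading term of the running remainder at each step):
  leading term -2·x^3: subtract (-2·x)·g(x) = -2·x^3 + 4·x^2 - 4·x, leaving -x^2 + 3·x
  leading term -x^2: subtract (-1)·g(x) = -x^2 + 2·x - 2, leaving x + 2
The remainder r(x) = x + 2 ≠ 0 (and deg r < deg g), so g ∤ f, i.e. f ∉ (g).

Final answer: NO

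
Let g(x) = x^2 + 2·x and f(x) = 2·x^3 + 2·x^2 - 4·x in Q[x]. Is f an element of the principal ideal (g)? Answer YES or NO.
In Q[x] the ideal (g) consists of all multiples of g, so f ∈ (g) iff g | f, i.e. iff the remainder of f on division by g is 0. Divide f by g (g is monic, so eliminate the leading term of the running remainder at each step):
  leading term 2·x^3: subtract (2·x)·g(x) = 2·x^3 + 4·x^2, leaving -2·x^2 - 4·x
  leading term -2·x^2: subtract (-2)·g(x) = -2·x^2 - 4·x, leaving 0
The remainder is 0, so f(x) = g(x) · h(x) with h(x) = 2·x - 2. Hence g | f, i.e. f ∈ (g).

Final answer: YES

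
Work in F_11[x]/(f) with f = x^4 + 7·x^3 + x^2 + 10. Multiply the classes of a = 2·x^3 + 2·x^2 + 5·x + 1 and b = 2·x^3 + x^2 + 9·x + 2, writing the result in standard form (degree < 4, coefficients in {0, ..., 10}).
Multiply as integer polynomials: a · b = 4·x^6 + 6·x^5 + 30·x^4 + 29·x^3 + 50·x^2 + 19·x + 2. Reducing coefficients mod 11: a · b ≡ 4·x^6 + 6·x^5 + 8·x^4 + 7·x^3 + 6·x^2 + 8·x + 2. Now divide by f(x) = x^4 + 7·x^3 + x^2 + 10 in F_11[x], eliminating the leading term at each step:
  leading term 4·x^6: subtract (4·x^2)·f(x) = 4·x^6 + 6·x^5 + 4·x^4 + 7·x^2, leaving 4·x^4 + 7·x^3 + 10·x^2 + 8·x + 2 (coefficients mod 11)
  leading term 4·x^4: subtract (4)·f(x) = 4·x^4 + 6·x^3 + 4·x^2 + 7, leaving x^3 + 6·x^2 + 8·x + 6 (coefficients mod 11)
The degree is now < 4, so this is the remainder. Hence a · b ≡ x^3 + 6·x^2 + 8·x + 6 in F_11[x]/(f).

Final answer: a · b ≡ x^3 + 6·x^2 + 8·x + 6 (mod f(x))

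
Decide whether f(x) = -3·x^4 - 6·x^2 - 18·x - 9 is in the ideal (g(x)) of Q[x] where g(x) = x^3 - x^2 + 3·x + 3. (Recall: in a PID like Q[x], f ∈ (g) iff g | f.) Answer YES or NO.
In Q[x] the ideal (g) consists of all multiples of g, so f ∈ (g) iff g | f, i.e. iff the remainder of f on division by g is 0. Divide f by g (g is monic, so eliminate the leading term of the running remainder at each step):
  leading term -3·x^4: subtract (-3·x)·g(x) = -3·x^4 + 3·x^3 - 9·x^2 - 9·x, leaving -3·x^3 + 3·x^2 - 9·x - 9
  leading term -3·x^3: subtract (-3)·g(x) = -3·x^3 + 3·x^2 - 9·x - 9, leaving 0
The remainder is 0, so f(x) = g(x) · h(x) with h(x) = -3·x - 3. Hence g | f, i.e. f ∈ (g).

Final answer: YES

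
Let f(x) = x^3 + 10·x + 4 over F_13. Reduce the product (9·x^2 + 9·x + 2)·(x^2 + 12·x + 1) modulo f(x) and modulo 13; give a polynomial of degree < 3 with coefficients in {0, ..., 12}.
Multiply as integer polynomials: a · b = 9·x^4 + 117·x^3 + 119·x^2 + 33·x + 2. Reducing coefficients mod 13: a · b ≡ 9·x^4 + 2·x^2 + 7·x + 2. Now divide by f(x) = x^3 + 10·x + 4 in F_13[x], eliminating the leading term at each step:
  leading term 9·x^4: subtract (9·x)·f(x) = 9·x^4 + 12·x^2 + 10·x, leaving 3·x^2 + 10·x + 2 (coefficients mod 13)
The degree is now < 3, so this is the remainder. Hence a · b ≡ 3·x^2 + 10·x + 2 in F_13[x]/(f).

Final answer: a · b ≡ 3·x^2 + 10·x + 2 (mod f(x))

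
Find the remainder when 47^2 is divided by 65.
Use repeated squaring. Binary(2) = 10. Walk through the bits of the exponent 2 left-to-right: at each bit after the leading one, square the running value, then multiply by 47 if the bit is 1 (always reducing mod 65):
  bit 1 = 1 (leading): start with 47.
  bit 2 = 0: square 47^2 = 2209 ≡ 64 (mod 65).
Final value: 47^2 ≡ 64 (mod 65).

Final answer: 64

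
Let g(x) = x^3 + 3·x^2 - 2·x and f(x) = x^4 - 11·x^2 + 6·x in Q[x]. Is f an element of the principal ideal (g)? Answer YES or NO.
YES

In Q[x] the ideal (g) consists of all multiples of g, so f ∈ (g) iff g | f, i.e. iff the remainder of f on division by g is 0. Divide f by g (g is monic, so eliminate the leading term of the running remainder at each step):
  leading term x^4: subtract (x)·g(x) = x^4 + 3·x^3 - 2·x^2, leaving -3·x^3 - 9·x^2 + 6·x
  leading term -3·x^3: subtract (-3)·g(x) = -3·x^3 - 9·x^2 + 6·x, leaving 0
The remainder is 0, so f(x) = g(x) · h(x) with h(x) = x - 3. Hence g | f, i.e. f ∈ (g).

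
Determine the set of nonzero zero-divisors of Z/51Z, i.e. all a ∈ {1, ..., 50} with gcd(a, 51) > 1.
nonzero zero-divisors of Z/51Z = {3, 6, 9, 12, 15, 17, 18, 21, 24, 27, 30, 33, 34, 36, 39, 42, 45, 48}

An element a ∈ Z/51Z (with a ≠ 0) is a zero-divisor iff gcd(a, 51) > 1 (because a is a unit precisely when gcd(a, n) = 1, and in Z/nZ every nonzero, non-unit element is a zero-divisor). Scan a = 1, ..., 50 and keep those with gcd(a, 51) > 1:
  gcd(3, 51) = 3, gcd(6, 51) = 3, gcd(9, 51) = 3, gcd(12, 51) = 3, gcd(15, 51) = 3, gcd(17, 51) = 17, gcd(18, 51) = 3, gcd(21, 51) = 3, gcd(24, 51) = 3, gcd(27, 51) = 3, gcd(30, 51) = 3, gcd(33, 51) = 3, gcd(34, 51) = 17, gcd(36, 51) = 3, gcd(39, 51) = 3, gcd(42, 51) = 3, gcd(45, 51) = 3, gcd(48, 51) = 3.
All other a ∈ {1, ..., 50} have gcd(a, 51) = 1 and are units. So the nonzero zero-divisors are exactly the 18 values of a appearing in this scan.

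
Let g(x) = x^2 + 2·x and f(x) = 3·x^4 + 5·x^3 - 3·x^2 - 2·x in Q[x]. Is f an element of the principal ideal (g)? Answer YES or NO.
In Q[x] the ideal (g) consists of all multiples of g, so f ∈ (g) iff g | f, i.e. iff the remainder of f on division by g is 0. Divide f by g (g is monic, so eliminate the leading term of the running remainder at each step):
  leading term 3·x^4: subtract (3·x^2)·g(x) = 3·x^4 + 6·x^3, leaving -x^3 - 3·x^2 - 2·x
  leading term -x^3: subtract (-x)·g(x) = -x^3 - 2·x^2, leaving -x^2 - 2·x
  leading term -x^2: subtract (-1)·g(x) = -x^2 - 2·x, leaving 0
The remainder is 0, so f(x) = g(x) · h(x) with h(x) = 3·x^2 - x - 1. Hence g | f, i.e. f ∈ (g).

Final answer: YES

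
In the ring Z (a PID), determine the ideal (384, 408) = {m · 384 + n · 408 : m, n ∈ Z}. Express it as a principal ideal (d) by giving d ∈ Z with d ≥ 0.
(384, 408) = (24); d = 24

In the PID Z, (a, b) is generated by gcd(a, b). Compute gcd(408, 384) with the extended Euclidean algorithm, tracking rows (r, s, t) with s·408 + t·384 = r:
  row A: (408, 1, 0)   [1·408 + 0·384 = 408]
  row B: (384, 0, 1)   [0·408 + 1·384 = 384]
  408 = 1·384 + 24   → row C = row A − 1·row B = (24, 1, −1)   [check: 1·408 − 1·384 = 24]
  384 = 16·24 + 0   → remainder 0, stop. gcd = 24 (last nonzero row C).
So gcd(384, 408) = 24, with Bézout identity 1·408 − 1·384 = 24. Containment (⊇): the Bézout identity exhibits 24 as an element of (384, 408), giving (24) ⊆ (384, 408). Containment (⊆): since 24 | 384 and 24 | 408 (384 = 24·16, 408 = 24·17), every Z-linear combination of 384 and 408 is divisible by 24, so (384, 408) ⊆ (24). Therefore (384, 408) = (24), d = 24.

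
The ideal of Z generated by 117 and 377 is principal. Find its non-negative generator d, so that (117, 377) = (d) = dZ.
In the PID Z, (a, b) is generated by gcd(a, b). Compute gcd(377, 117) with the extended Euclidean algorithm, tracking rows (r, s, t) with s·377 + t·117 = r:
  row A: (377, 1, 0)   [1·377 + 0·117 = 377]
  row B: (117, 0, 1)   [0·377 + 1·117 = 117]
  377 = 3·117 + 26   → row C = row A − 3·row B = (26, 1, −3)   [check: 1·377 − 3·117 = 26]
  117 = 4·26 + 13   → row D = row B − 4·row C = (13, −4, 13)   [check: −4·377 + 13·117 = 13]
  26 = 2·13 + 0   → remainder 0, stop. gcd = 13 (last nonzero row D).
So gcd(117, 377) = 13, with Bézout identity −4·377 + 13·117 = 13. Containment (⊇): the Bézout identity exhibits 13 as an element of (117, 377), giving (13) ⊆ (117, 377). Containment (⊆): since 13 | 117 and 13 | 377 (117 = 13·9, 377 = 13·29), every Z-linear combination of 117 and 377 is divisible by 13, so (117, 377) ⊆ (13). Therefore (117, 377) = (13), d = 13.

Final answer: (117, 377) = (13); d = 13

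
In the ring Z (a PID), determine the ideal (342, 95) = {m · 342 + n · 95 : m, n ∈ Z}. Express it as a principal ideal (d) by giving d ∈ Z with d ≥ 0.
(342, 95) = (19); d = 19

In the PID Z, (a, b) is generated by gcd(a, b). Compute gcd(342, 95) with the extended Euclidean algorithm, tracking rows (r, s, t) with s·342 + t·95 = r:
  row A: (342, 1, 0)   [1·342 + 0·95 = 342]
  row B: (95, 0, 1)   [0·342 + 1·95 = 95]
  342 = 3·95 + 57   → row C = row A − 3·row B = (57, 1, −3)   [check: 1·342 − 3·95 = 57]
  95 = 1·57 + 38   → row D = row B − 1·row C = (38, −1, 4)   [check: −1·342 + 4·95 = 38]
  57 = 1·38 + 19   → row E = row C − 1·row D = (19, 2, −7)   [check: 2·342 − 7·95 = 19]
  38 = 2·19 + 0   → remainder 0, stop. gcd = 19 (last nonzero row E).
So gcd(342, 95) = 19, with Bézout identity 2·342 − 7·95 = 19. Containment (⊇): the Bézout identity exhibits 19 as an element of (342, 95), giving (19) ⊆ (342, 95). Containment (⊆): since 19 | 342 and 19 | 95 (342 = 19·18, 95 = 19·5), every Z-linear combination of 342 and 95 is divisible by 19, so (342, 95) ⊆ (19). Therefore (342, 95) = (19), d = 19.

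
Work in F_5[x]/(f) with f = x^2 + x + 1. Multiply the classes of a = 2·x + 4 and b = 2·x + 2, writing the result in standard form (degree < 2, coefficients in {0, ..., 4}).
a · b ≡ 3·x + 4 (mod f(x))

Multiply as integer polynomials: a · b = 4·x^2 + 12·x + 8. Reducing coefficients mod 5: a · b ≡ 4·x^2 + 2·x + 3. Now divide by f(x) = x^2 + x + 1 in F_5[x], eliminating the leading term at each step:
  leading term 4·x^2: subtract (4)·f(x) = 4·x^2 + 4·x + 4, leaving 3·x + 4 (coefficients mod 5)
The degree is now < 2, so this is the remainder. Hence a · b ≡ 3·x + 4 in F_5[x]/(f).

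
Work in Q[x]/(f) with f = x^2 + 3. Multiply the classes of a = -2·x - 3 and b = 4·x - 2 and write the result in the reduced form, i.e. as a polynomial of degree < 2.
First multiply in Q[x] without reducing: a · b = -8·x^2 - 8·x + 6. Now divide by f(x) = x^2 + 3, eliminating the leading term at each step:
  leading term -8·x^2: subtract (-8)·f(x) = -8·x^2 - 24, leaving 30 - 8·x
The degree is now < 2, so this is the remainder. Hence a · b ≡ 30 - 8·x in Q[x]/(f).

Final answer: a · b ≡ 30 - 8·x (mod f(x))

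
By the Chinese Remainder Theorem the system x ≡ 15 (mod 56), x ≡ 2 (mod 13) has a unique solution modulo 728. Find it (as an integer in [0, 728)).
The moduli 56, 13 are pairwise coprime, so by the CRT there is a unique solution mod 56·13 = 728.
Solve by successive substitution. Start with x ≡ 15 (mod 56).
  Combine with x ≡ 2 (mod 13): write x = 15 + 56·t and require 15 + 56·t ≡ 2 (mod 13), i.e. 56·t ≡ 2 − 15 ≡ 0 (mod 13). Since 56^(−1) ≡ 10 (mod 13) (56 ≡ 4 (mod 13)), t ≡ 10·0 ≡ 0 (mod 13). So x ≡ 15 + 56·0 = 15 (mod 728).
Unique solution in [0, 728): x = 15.

Final answer: x ≡ 15 (mod 728); the representative in [0, 728) is 15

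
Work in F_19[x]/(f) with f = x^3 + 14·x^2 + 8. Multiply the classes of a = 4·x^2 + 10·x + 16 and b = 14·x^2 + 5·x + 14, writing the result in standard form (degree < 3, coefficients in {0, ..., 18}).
Multiply as integer polynomials: a · b = 56·x^4 + 160·x^3 + 330·x^2 + 220·x + 224. Reducing coefficients mod 19: a · b ≡ 18·x^4 + 8·x^3 + 7·x^2 + 11·x + 15. Now divide by f(x) = x^3 + 14·x^2 + 8 in F_19[x], eliminating the leading term at each step:
  leading term 18·x^4: subtract (18·x)·f(x) = 18·x^4 + 5·x^3 + 11·x, leaving 3·x^3 + 7·x^2 + 15 (coefficients mod 19)
  leading term 3·x^3: subtract (3)·f(x) = 3·x^3 + 4·x^2 + 5, leaving 3·x^2 + 10 (coefficients mod 19)
The degree is now < 3, so this is the remainder. Hence a · b ≡ 3·x^2 + 10 in F_19[x]/(f).

Final answer: a · b ≡ 3·x^2 + 10 (mod f(x))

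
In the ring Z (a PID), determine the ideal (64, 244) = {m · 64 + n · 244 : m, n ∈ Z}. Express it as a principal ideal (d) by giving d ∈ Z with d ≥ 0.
(64, 244) = (4); d = 4

In the PID Z, (a, b) is generated by gcd(a, b). Compute gcd(244, 64) with the extended Euclidean algorithm, tracking rows (r, s, t) with s·244 + t·64 = r:
  row A: (244, 1, 0)   [1·244 + 0·64 = 244]
  row B: (64, 0, 1)   [0·244 + 1·64 = 64]
  244 = 3·64 + 52   → row C = row A − 3·row B = (52, 1, −3)   [check: 1·244 − 3·64 = 52]
  64 = 1·52 + 12   → row D = row B − 1·row C = (12, −1, 4)   [check: −1·244 + 4·64 = 12]
  52 = 4·12 + 4   → row E = row C − 4·row D = (4, 5, −19)   [check: 5·244 − 19·64 = 4]
  12 = 3·4 + 0   → remainder 0, stop. gcd = 4 (last nonzero row E).
So gcd(64, 244) = 4, with Bézout identity 5·244 − 19·64 = 4. Containment (⊇): the Bézout identity exhibits 4 as an element of (64, 244), giving (4) ⊆ (64, 244). Containment (⊆): since 4 | 64 and 4 | 244 (64 = 4·16, 244 = 4·61), every Z-linear combination of 64 and 244 is divisible by 4, so (64, 244) ⊆ (4). Therefore (64, 244) = (4), d = 4.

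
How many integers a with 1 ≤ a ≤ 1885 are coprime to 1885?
The number of a ∈ {1, ..., 1885} with gcd(a, 1885) = 1 is by definition Euler's totient φ(1885). φ is multiplicative, with φ(p^e) = p^e − p^(e−1). Factorise 1885 = 5 · 13 · 29. Then
  φ(1885) = (5 − 1) · (13 − 1) · (29 − 1) = 4 · 12 · 28 = 1344.
So there are 1344 such integers.

Final answer: 1344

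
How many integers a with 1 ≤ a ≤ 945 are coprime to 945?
432

The number of a ∈ {1, ..., 945} with gcd(a, 945) = 1 is by definition Euler's totient φ(945). φ is multiplicative, with φ(p^e) = p^e − p^(e−1). Factorise 945 = 3^3 · 5 · 7. Then
  φ(945) = (3^3 − 3^2) · (5 − 1) · (7 − 1) = 18 · 4 · 6 = 432.
So there are 432 such integers.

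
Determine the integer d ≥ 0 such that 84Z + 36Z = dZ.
(84, 36) = (12); d = 12

In the PID Z, (a, b) is generated by gcd(a, b). Compute gcd(84, 36) with the extended Euclidean algorithm, tracking rows (r, s, t) with s·84 + t·36 = r:
  row A: (84, 1, 0)   [1·84 + 0·36 = 84]
  row B: (36, 0, 1)   [0·84 + 1·36 = 36]
  84 = 2·36 + 12   → row C = row A − 2·row B = (12, 1, −2)   [check: 1·84 − 2·36 = 12]
  36 = 3·12 + 0   → remainder 0, stop. gcd = 12 (last nonzero row C).
So gcd(84, 36) = 12, with Bézout identity 1·84 − 2·36 = 12. Containment (⊇): the Bézout identity exhibits 12 as an element of (84, 36), giving (12) ⊆ (84, 36). Containment (⊆): since 12 | 84 and 12 | 36 (84 = 12·7, 36 = 12·3), every Z-linear combination of 84 and 36 is divisible by 12, so (84, 36) ⊆ (12). Therefore (84, 36) = (12), d = 12.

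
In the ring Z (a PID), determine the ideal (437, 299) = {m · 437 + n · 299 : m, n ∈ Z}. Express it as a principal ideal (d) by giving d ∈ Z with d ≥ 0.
In the PID Z, (a, b) is generated by gcd(a, b). Compute gcd(437, 299) with the extended Euclidean algorithm, tracking rows (r, s, t) with s·437 + t·299 = r:
  row A: (437, 1, 0)   [1·437 + 0·299 = 437]
  row B: (299, 0, 1)   [0·437 + 1·299 = 299]
  437 = 1·299 + 138   → row C = row A − 1·row B = (138, 1, −1)   [check: 1·437 − 1·299 = 138]
  299 = 2·138 + 23   → row D = row B − 2·row C = (23, −2, 3)   [check: −2·437 + 3·299 = 23]
  138 = 6·23 + 0   → remainder 0, stop. gcd = 23 (last nonzero row D).
So gcd(437, 299) = 23, with Bézout identity −2·437 + 3·299 = 23. Containment (⊇): the Bézout identity exhibits 23 as an element of (437, 299), giving (23) ⊆ (437, 299). Containment (⊆): since 23 | 437 and 23 | 299 (437 = 23·19, 299 = 23·13), every Z-linear combination of 437 and 299 is divisible by 23, so (437, 299) ⊆ (23). Therefore (437, 299) = (23), d = 23.

Final answer: (437, 299) = (23); d = 23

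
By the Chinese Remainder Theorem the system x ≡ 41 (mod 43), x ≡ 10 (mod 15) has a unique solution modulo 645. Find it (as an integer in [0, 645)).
The moduli 43, 15 are pairwise coprime, so by the CRT there is a unique solution mod 43·15 = 645.
Solve by successive substitution. Start with x ≡ 41 (mod 43).
  Combine with x ≡ 10 (mod 15): write x = 41 + 43·t and require 41 + 43·t ≡ 10 (mod 15), i.e. 43·t ≡ 10 − 41 ≡ 14 (mod 15). Since 43^(−1) ≡ 7 (mod 15) (43 ≡ 13 (mod 15)), t ≡ 7·14 ≡ 8 (mod 15). So x ≡ 41 + 43·8 = 385 (mod 645).
Unique solution in [0, 645): x = 385.

Final answer: x ≡ 385 (mod 645); the representative in [0, 645) is 385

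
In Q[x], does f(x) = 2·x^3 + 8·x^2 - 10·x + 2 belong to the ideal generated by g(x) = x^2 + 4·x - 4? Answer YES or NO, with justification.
NO

In Q[x] the ideal (g) consists of all multiples of g, so f ∈ (g) iff g | f, i.e. iff the remainder of f on division by g is 0. Divide f by g (g is monic, so eliminate the leading term of the running remainder at each step):
  leading term 2·x^3: subtract (2·x)·g(x) = 2·x^3 + 8·x^2 - 8·x, leaving 2 - 2·x
The remainder r(x) = 2 - 2·x ≠ 0 (and deg r < deg g), so g ∤ f, i.e. f ∉ (g).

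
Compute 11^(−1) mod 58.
11^(−1) ≡ 37 (mod 58)

Apply the extended Euclidean algorithm to (58, 11), tracking rows (r, s, t) with s·58 + t·11 = r. Each division r_prev = q·r_cur + r_new produces the new row as (previous row) − q·(current row):
  row A: (58, 1, 0)   [1·58 + 0·11 = 58]
  row B: (11, 0, 1)   [0·58 + 1·11 = 11]
  58 = 5·11 + 3   → row C = row A − 5·row B = (3, 1, −5)   [check: 1·58 − 5·11 = 3]
  11 = 3·3 + 2   → row D = row B − 3·row C = (2, −3, 16)   [check: −3·58 + 16·11 = 2]
  3 = 1·2 + 1   → row E = row C − 1·row D = (1, 4, −21)   [check: 4·58 − 21·11 = 1]
  2 = 2·1 + 0   → remainder 0, stop. gcd = 1 (last nonzero row E).
The gcd is 1, so 11 is invertible mod 58. The last nonzero row gives 4·58 − 21·11 = 1, so t = −21. So 11^(−1) ≡ −21 ≡ 37 (mod 58). Verify: 11 · 37 = 407 ≡ 1 (mod 58). ✓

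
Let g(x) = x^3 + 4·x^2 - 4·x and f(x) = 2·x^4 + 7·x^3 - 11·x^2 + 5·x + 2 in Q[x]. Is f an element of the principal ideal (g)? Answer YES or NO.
In Q[x] the ideal (g) consists of all multiples of g, so f ∈ (g) iff g | f, i.e. iff the remainder of f on division by g is 0. Divide f by g (g is monic, so eliminate the leading term of the running remainder at each step):
  leading term 2·x^4: subtract (2·x)·g(x) = 2·x^4 + 8·x^3 - 8·x^2, leaving -x^3 - 3·x^2 + 5·x + 2
  leading term -x^3: subtract (-1)·g(x) = -x^3 - 4·x^2 + 4·x, leaving x^2 + x + 2
The remainder r(x) = x^2 + x + 2 ≠ 0 (and deg r < deg g), so g ∤ f, i.e. f ∉ (g).

Final answer: NO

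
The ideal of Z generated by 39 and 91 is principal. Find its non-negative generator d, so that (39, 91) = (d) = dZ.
(39, 91) = (13); d = 13

In the PID Z, (a, b) is generated by gcd(a, b). Compute gcd(91, 39) with the extended Euclidean algorithm, tracking rows (r, s, t) with s·91 + t·39 = r:
  row A: (91, 1, 0)   [1·91 + 0·39 = 91]
  row B: (39, 0, 1)   [0·91 + 1·39 = 39]
  91 = 2·39 + 13   → row C = row A − 2·row B = (13, 1, −2)   [check: 1·91 − 2·39 = 13]
  39 = 3·13 + 0   → remainder 0, stop. gcd = 13 (last nonzero row C).
So gcd(39, 91) = 13, with Bézout identity 1·91 − 2·39 = 13. Containment (⊇): the Bézout identity exhibits 13 as an element of (39, 91), giving (13) ⊆ (39, 91). Containment (⊆): since 13 | 39 and 13 | 91 (39 = 13·3, 91 = 13·7), every Z-linear combination of 39 and 91 is divisible by 13, so (39, 91) ⊆ (13). Therefore (39, 91) = (13), d = 13.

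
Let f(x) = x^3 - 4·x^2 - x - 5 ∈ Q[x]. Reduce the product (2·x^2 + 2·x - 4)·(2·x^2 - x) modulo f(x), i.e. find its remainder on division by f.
a · b ≡ 66·x^2 + 42·x + 90 (mod f(x))

First multiply in Q[x] without reducing: a · b = 4·x^4 + 2·x^3 - 10·x^2 + 4·x. Now divide by f(x) = x^3 - 4·x^2 - x - 5, eliminating the leading term at each step:
  leading term 4·x^4: subtract (4·x)·f(x) = 4·x^4 - 16·x^3 - 4·x^2 - 20·x, leaving 18·x^3 - 6·x^2 + 24·x
  leading term 18·x^3: subtract (18)·f(x) = 18·x^3 - 72·x^2 - 18·x - 90, leaving 66·x^2 + 42·x + 90
The degree is now < 3, so this is the remainder. Hence a · b ≡ 66·x^2 + 42·x + 90 in Q[x]/(f).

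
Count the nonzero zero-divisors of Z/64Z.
Z/64Z has 31 nonzero zero-divisors

In Z/64Z each nonzero element is either a unit (gcd with 64 is 1) or a zero-divisor (gcd > 1). The number of units is φ(64): factorise 64 = 2^6, so φ(64) = (2^6 − 2^5) = 32 = 32. The nonzero elements number 64 − 1 = 63. Hence the nonzero zero-divisors number 63 − 32 = 31.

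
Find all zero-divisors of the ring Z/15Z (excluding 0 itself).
nonzero zero-divisors of Z/15Z = {3, 5, 6, 9, 10, 12}

An element a ∈ Z/15Z (with a ≠ 0) is a zero-divisor iff gcd(a, 15) > 1 (because a is a unit precisely when gcd(a, n) = 1, and in Z/nZ every nonzero, non-unit element is a zero-divisor). Scan a = 1, ..., 14 and keep those with gcd(a, 15) > 1:
  gcd(3, 15) = 3, gcd(5, 15) = 5, gcd(6, 15) = 3, gcd(9, 15) = 3, gcd(10, 15) = 5, gcd(12, 15) = 3.
All other a ∈ {1, ..., 14} have gcd(a, 15) = 1 and are units. So the nonzero zero-divisors are exactly the 6 values of a appearing in this scan.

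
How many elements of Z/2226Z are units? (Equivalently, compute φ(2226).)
Z/2226Z has φ(2226) = 624 units

An element a ∈ Z/2226Z is a unit iff gcd(a, 2226) = 1, so the number of units is φ(2226). φ is multiplicative, with φ(p^e) = p^e − p^(e−1). Factorise 2226 = 2 · 3 · 7 · 53. Then
  φ(2226) = (2 − 1) · (3 − 1) · (7 − 1) · (53 − 1) = 1 · 2 · 6 · 52 = 624.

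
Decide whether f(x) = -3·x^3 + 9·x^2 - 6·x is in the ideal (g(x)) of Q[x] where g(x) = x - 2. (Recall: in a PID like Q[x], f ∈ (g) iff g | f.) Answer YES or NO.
In Q[x] the ideal (g) consists of all multiples of g, so f ∈ (g) iff g | f, i.e. iff the remainder of f on division by g is 0. Divide f by g (g is monic, so eliminate the leading term of the running remainder at each step):
  leading term -3·x^3: subtract (-3·x^2)·g(x) = -3·x^3 + 6·x^2, leaving 3·x^2 - 6·x
  leading term 3·x^2: subtract (3·x)·g(x) = 3·x^2 - 6·x, leaving 0
The remainder is 0, so f(x) = g(x) · h(x) with h(x) = -3·x^2 + 3·x. Hence g | f, i.e. f ∈ (g).

Final answer: YES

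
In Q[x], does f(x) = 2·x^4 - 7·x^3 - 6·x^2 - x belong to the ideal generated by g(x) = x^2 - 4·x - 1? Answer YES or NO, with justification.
YES

In Q[x] the ideal (g) consists of all multiples of g, so f ∈ (g) iff g | f, i.e. iff the remainder of f on division by g is 0. Divide f by g (g is monic, so eliminate the leading term of the running remainder at each step):
  leading term 2·x^4: subtract (2·x^2)·g(x) = 2·x^4 - 8·x^3 - 2·x^2, leaving x^3 - 4·x^2 - x
  leading term x^3: subtract (x)·g(x) = x^3 - 4·x^2 - x, leaving 0
The remainder is 0, so f(x) = g(x) · h(x) with h(x) = 2·x^2 + x. Hence g | f, i.e. f ∈ (g).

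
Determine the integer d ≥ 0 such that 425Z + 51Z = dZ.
In the PID Z, (a, b) is generated by gcd(a, b). Compute gcd(425, 51) with the extended Euclidean algorithm, tracking rows (r, s, t) with s·425 + t·51 = r:
  row A: (425, 1, 0)   [1·425 + 0·51 = 425]
  row B: (51, 0, 1)   [0·425 + 1·51 = 51]
  425 = 8·51 + 17   → row C = row A − 8·row B = (17, 1, −8)   [check: 1·425 − 8·51 = 17]
  51 = 3·17 + 0   → remainder 0, stop. gcd = 17 (last nonzero row C).
So gcd(425, 51) = 17, with Bézout identity 1·425 − 8·51 = 17. Containment (⊇): the Bézout identity exhibits 17 as an element of (425, 51), giving (17) ⊆ (425, 51). Containment (⊆): since 17 | 425 and 17 | 51 (425 = 17·25, 51 = 17·3), every Z-linear combination of 425 and 51 is divisible by 17, so (425, 51) ⊆ (17). Therefore (425, 51) = (17), d = 17.

Final answer: (425, 51) = (17); d = 17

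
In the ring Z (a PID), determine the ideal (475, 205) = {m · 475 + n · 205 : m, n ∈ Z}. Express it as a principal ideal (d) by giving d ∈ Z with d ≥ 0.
(475, 205) = (5); d = 5

In the PID Z, (a, b) is generated by gcd(a, b). Compute gcd(475, 205) with the extended Euclidean algorithm, tracking rows (r, s, t) with s·475 + t·205 = r:
  row A: (475, 1, 0)   [1·475 + 0·205 = 475]
  row B: (205, 0, 1)   [0·475 + 1·205 = 205]
  475 = 2·205 + 65   → row C = row A − 2·row B = (65, 1, −2)   [check: 1·475 − 2·205 = 65]
  205 = 3·65 + 10   → row D = row B − 3·row C = (10, −3, 7)   [check: −3·475 + 7·205 = 10]
  65 = 6·10 + 5   → row E = row C − 6·row D = (5, 19, −44)   [check: 19·475 − 44·205 = 5]
  10 = 2·5 + 0   → remainder 0, stop. gcd = 5 (last nonzero row E).
So gcd(475, 205) = 5, with Bézout identity 19·475 − 44·205 = 5. Containment (⊇): the Bézout identity exhibits 5 as an element of (475, 205), giving (5) ⊆ (475, 205). Containment (⊆): since 5 | 475 and 5 | 205 (475 = 5·95, 205 = 5·41), every Z-linear combination of 475 and 205 is divisible by 5, so (475, 205) ⊆ (5). Therefore (475, 205) = (5), d = 5.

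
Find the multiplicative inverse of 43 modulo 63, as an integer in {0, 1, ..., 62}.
43^(−1) ≡ 22 (mod 63)

Apply the extended Euclidean algorithm to (63, 43), tracking rows (r, s, t) with s·63 + t·43 = r. Each division r_prev = q·r_cur + r_new produces the new row as (previous row) − q·(current row):
  row A: (63, 1, 0)   [1·63 + 0·43 = 63]
  row B: (43, 0, 1)   [0·63 + 1·43 = 43]
  63 = 1·43 + 20   → row C = row A − 1·row B = (20, 1, −1)   [check: 1·63 − 1·43 = 20]
  43 = 2·20 + 3   → row D = row B − 2·row C = (3, −2, 3)   [check: −2·63 + 3·43 = 3]
  20 = 6·3 + 2   → row E = row C − 6·row D = (2, 13, −19)   [check: 13·63 − 19·43 = 2]
  3 = 1·2 + 1   → row F = row D − 1·row E = (1, −15, 22)   [check: −15·63 + 22·43 = 1]
  2 = 2·1 + 0   → remainder 0, stop. gcd = 1 (last nonzero row F).
The gcd is 1, so 43 is invertible mod 63. The last nonzero row gives −15·63 + 22·43 = 1, so t = 22. So 43^(−1) ≡ 22 (mod 63). Verify: 43 · 22 = 946 ≡ 1 (mod 63). ✓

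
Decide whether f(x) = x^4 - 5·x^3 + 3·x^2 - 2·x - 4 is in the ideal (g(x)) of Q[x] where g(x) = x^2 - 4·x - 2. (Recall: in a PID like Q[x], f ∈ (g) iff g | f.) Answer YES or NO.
NO

In Q[x] the ideal (g) consists of all multiples of g, so f ∈ (g) iff g | f, i.e. iff the remainder of f on division by g is 0. Divide f by g (g is monic, so eliminate the leading term of the running remainder at each step):
  leading term x^4: subtract (x^2)·g(x) = x^4 - 4·x^3 - 2·x^2, leaving -x^3 + 5·x^2 - 2·x - 4
  leading term -x^3: subtract (-x)·g(x) = -x^3 + 4·x^2 + 2·x, leaving x^2 - 4·x - 4
  leading term x^2: subtract (1)·g(x) = x^2 - 4·x - 2, leaving -2
The remainder r(x) = -2 ≠ 0 (and deg r < deg g), so g ∤ f, i.e. f ∉ (g).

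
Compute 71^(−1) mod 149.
Apply the extended Euclidean algorithm to (149, 71), tracking rows (r, s, t) with s·149 + t·71 = r. Each division r_prev = q·r_cur + r_new produces the new row as (previous row) − q·(current row):
  row A: (149, 1, 0)   [1·149 + 0·71 = 149]
  row B: (71, 0, 1)   [0·149 + 1·71 = 71]
  149 = 2·71 + 7   → row C = row A − 2·row B = (7, 1, −2)   [check: 1·149 − 2·71 = 7]
  71 = 10·7 + 1   → row D = row B − 10·row C = (1, −10, 21)   [check: −10·149 + 21·71 = 1]
  7 = 7·1 + 0   → remainder 0, stop. gcd = 1 (last nonzero row D).
The gcd is 1, so 71 is invertible mod 149. The last nonzero row gives −10·149 + 21·71 = 1, so t = 21. So 71^(−1) ≡ 21 (mod 149). Verify: 71 · 21 = 1491 ≡ 1 (mod 149). ✓

Final answer: 71^(−1) ≡ 21 (mod 149)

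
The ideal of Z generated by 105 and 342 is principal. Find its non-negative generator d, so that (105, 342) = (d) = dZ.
(105, 342) = (3); d = 3

In the PID Z, (a, b) is generated by gcd(a, b). Compute gcd(342, 105) with the extended Euclidean algorithm, tracking rows (r, s, t) with s·342 + t·105 = r:
  row A: (342, 1, 0)   [1·342 + 0·105 = 342]
  row B: (105, 0, 1)   [0·342 + 1·105 = 105]
  342 = 3·105 + 27   → row C = row A − 3·row B = (27, 1, −3)   [check: 1·342 − 3·105 = 27]
  105 = 3·27 + 24   → row D = row B − 3·row C = (24, −3, 10)   [check: −3·342 + 10·105 = 24]
  27 = 1·24 + 3   → row E = row C − 1·row D = (3, 4, −13)   [check: 4·342 − 13·105 = 3]
  24 = 8·3 + 0   → remainder 0, stop. gcd = 3 (last nonzero row E).
So gcd(105, 342) = 3, with Bézout identity 4·342 − 13·105 = 3. Containment (⊇): the Bézout identity exhibits 3 as an element of (105, 342), giving (3) ⊆ (105, 342). Containment (⊆): since 3 | 105 and 3 | 342 (105 = 3·35, 342 = 3·114), every Z-linear combination of 105 and 342 is divisible by 3, so (105, 342) ⊆ (3). Therefore (105, 342) = (3), d = 3.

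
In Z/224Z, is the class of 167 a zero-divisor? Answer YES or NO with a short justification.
gcd(167, 224) = 1, so 167 is a unit in Z/224Z (it has a multiplicative inverse). A unit cannot be a zero-divisor: if 167·b ≡ 0 then multiplying both sides by 167^(−1) gives b ≡ 0. So 167 is not a zero-divisor.

Final answer: NO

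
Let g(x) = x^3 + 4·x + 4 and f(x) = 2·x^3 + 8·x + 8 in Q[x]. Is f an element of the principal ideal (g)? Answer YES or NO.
In Q[x] the ideal (g) consists of all multiples of g, so f ∈ (g) iff g | f, i.e. iff the remainder of f on division by g is 0. Divide f by g (g is monic, so eliminate the leading term of the running remainder at each step):
  leading term 2·x^3: subtract (2)·g(x) = 2·x^3 + 8·x + 8, leaving 0
The remainder is 0, so f(x) = g(x) · h(x) with h(x) = 2. Hence g | f, i.e. f ∈ (g).

Final answer: YES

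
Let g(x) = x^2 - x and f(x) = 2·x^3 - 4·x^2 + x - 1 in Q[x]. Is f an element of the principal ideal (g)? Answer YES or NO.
In Q[x] the ideal (g) consists of all multiples of g, so f ∈ (g) iff g | f, i.e. iff the remainder of f on division by g is 0. Divide f by g (g is monic, so eliminate the leading term of the running remainder at each step):
  leading term 2·x^3: subtract (2·x)·g(x) = 2·x^3 - 2·x^2, leaving -2·x^2 + x - 1
  leading term -2·x^2: subtract (-2)·g(x) = -2·x^2 + 2·x, leaving -x - 1
The remainder r(x) = -x - 1 ≠ 0 (and deg r < deg g), so g ∤ f, i.e. f ∉ (g).

Final answer: NO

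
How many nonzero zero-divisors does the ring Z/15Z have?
Z/15Z has 6 nonzero zero-divisors

In Z/15Z each nonzero element is either a unit (gcd with 15 is 1) or a zero-divisor (gcd > 1). The number of units is φ(15): factorise 15 = 3 · 5, so φ(15) = (3 − 1) · (5 − 1) = 2 · 4 = 8. The nonzero elements number 15 − 1 = 14. Hence the nonzero zero-divisors number 14 − 8 = 6.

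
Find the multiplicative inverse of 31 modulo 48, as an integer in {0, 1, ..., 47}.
Apply the extended Euclidean algorithm to (48, 31), tracking rows (r, s, t) with s·48 + t·31 = r. Each division r_prev = q·r_cur + r_new produces the new row as (previous row) − q·(current row):
  row A: (48, 1, 0)   [1·48 + 0·31 = 48]
  row B: (31, 0, 1)   [0·48 + 1·31 = 31]
  48 = 1·31 + 17   → row C = row A − 1·row B = (17, 1, −1)   [check: 1·48 − 1·31 = 17]
  31 = 1·17 + 14   → row D = row B − 1·row C = (14, −1, 2)   [check: −1·48 + 2·31 = 14]
  17 = 1·14 + 3   → row E = row C − 1·row D = (3, 2, −3)   [check: 2·48 − 3·31 = 3]
  14 = 4·3 + 2   → row F = row D − 4·row E = (2, −9, 14)   [check: −9·48 + 14·31 = 2]
  3 = 1·2 + 1   → row G = row E − 1·row F = (1, 11, −17)   [check: 11·48 − 17·31 = 1]
  2 = 2·1 + 0   → remainder 0, stop. gcd = 1 (last nonzero row G).
The gcd is 1, so 31 is invertible mod 48. The last nonzero row gives 11·48 − 17·31 = 1, so t = −17. So 31^(−1) ≡ −17 ≡ 31 (mod 48). Verify: 31 · 31 = 961 ≡ 1 (mod 48). ✓

Final answer: 31^(−1) ≡ 31 (mod 48)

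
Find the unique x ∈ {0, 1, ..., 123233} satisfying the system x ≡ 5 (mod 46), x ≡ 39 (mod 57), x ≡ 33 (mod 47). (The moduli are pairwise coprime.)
The moduli 46, 57, 47 are pairwise coprime, so by the CRT there is a unique solution mod 46·57·47 = 123234.
Solve by successive substitution. Start with x ≡ 5 (mod 46).
  Combine with x ≡ 39 (mod 57): write x = 5 + 46·t and require 5 + 46·t ≡ 39 (mod 57), i.e. 46·t ≡ 39 − 5 ≡ 34 (mod 57). Since 46^(−1) ≡ 31 (mod 57), t ≡ 31·34 ≡ 28 (mod 57). So x ≡ 5 + 46·28 = 1293 (mod 2622).
  Combine with x ≡ 33 (mod 47): write x = 1293 + 2622·t and require 1293 + 2622·t ≡ 33 (mod 47), i.e. 2622·t ≡ 33 − 1293 ≡ 9 (mod 47). Since 2622^(−1) ≡ 14 (mod 47) (2622 ≡ 37 (mod 47)), t ≡ 14·9 ≡ 32 (mod 47). So x ≡ 1293 + 2622·32 = 85197 (mod 123234).
Unique solution in [0, 123234): x = 85197.

Final answer: x ≡ 85197 (mod 123234); the representative in [0, 123234) is 85197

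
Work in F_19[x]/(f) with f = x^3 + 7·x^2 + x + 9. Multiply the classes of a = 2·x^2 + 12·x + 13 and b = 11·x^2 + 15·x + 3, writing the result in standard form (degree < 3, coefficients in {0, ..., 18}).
a · b ≡ 4·x^2 + 6·x + 5 (mod f(x))

Multiply as integer polynomials: a · b = 22·x^4 + 162·x^3 + 329·x^2 + 231·x + 39. Reducing coefficients mod 19: a · b ≡ 3·x^4 + 10·x^3 + 6·x^2 + 3·x + 1. Now divide by f(x) = x^3 + 7·x^2 + x + 9 in F_19[x], eliminating the leading term at each step:
  leading term 3·x^4: subtract (3·x)·f(x) = 3·x^4 + 2·x^3 + 3·x^2 + 8·x, leaving 8·x^3 + 3·x^2 + 14·x + 1 (coefficients mod 19)
  leading term 8·x^3: subtract (8)·f(x) = 8·x^3 + 18·x^2 + 8·x + 15, leaving 4·x^2 + 6·x + 5 (coefficients mod 19)
The degree is now < 3, so this is the remainder. Hence a · b ≡ 4·x^2 + 6·x + 5 in F_19[x]/(f).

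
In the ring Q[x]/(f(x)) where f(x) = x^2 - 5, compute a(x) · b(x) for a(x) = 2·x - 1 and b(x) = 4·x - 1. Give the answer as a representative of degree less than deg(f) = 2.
a · b ≡ 41 - 6·x (mod f(x))

First multiply in Q[x] without reducing: a · b = 8·x^2 - 6·x + 1. Now divide by f(x) = x^2 - 5, eliminating the leading term at each step:
  leading term 8·x^2: subtract (8)·f(x) = 8·x^2 - 40, leaving 41 - 6·x
The degree is now < 2, so this is the remainder. Hence a · b ≡ 41 - 6·x in Q[x]/(f).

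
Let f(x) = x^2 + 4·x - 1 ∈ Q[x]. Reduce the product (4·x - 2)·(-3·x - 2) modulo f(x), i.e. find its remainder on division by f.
First multiply in Q[x] without reducing: a · b = -12·x^2 - 2·x + 4. Now divide by f(x) = x^2 + 4·x - 1, eliminating the leading term at each step:
  leading term -12·x^2: subtract (-12)·f(x) = -12·x^2 - 48·x + 12, leaving 46·x - 8
The degree is now < 2, so this is the remainder. Hence a · b ≡ 46·x - 8 in Q[x]/(f).

Final answer: a · b ≡ 46·x - 8 (mod f(x))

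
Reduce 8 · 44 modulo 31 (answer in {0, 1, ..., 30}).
11

Reduce the factors first: 44 ≡ 13 (mod 31), so 8 · 44 ≡ 8 · 13 (mod 31). 8 · 13 = 104. Dividing by 31: 104 = 3·31 + 11. So (8 · 44) mod 31 = 11.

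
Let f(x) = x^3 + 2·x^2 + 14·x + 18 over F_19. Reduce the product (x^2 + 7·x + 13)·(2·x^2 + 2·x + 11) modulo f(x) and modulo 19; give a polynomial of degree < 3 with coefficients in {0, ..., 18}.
Multiply as integer polynomials: a · b = 2·x^4 + 16·x^3 + 51·x^2 + 103·x + 143. Reducing coefficients mod 19: a · b ≡ 2·x^4 + 16·x^3 + 13·x^2 + 8·x + 10. Now divide by f(x) = x^3 + 2·x^2 + 14·x + 18 in F_19[x], eliminating the leading term at each step:
  leading term 2·x^4: subtract (2·x)·f(x) = 2·x^4 + 4·x^3 + 9·x^2 + 17·x, leaving 12·x^3 + 4·x^2 + 10·x + 10 (coefficients mod 19)
  leading term 12·x^3: subtract (12)·f(x) = 12·x^3 + 5·x^2 + 16·x + 7, leaving 18·x^2 + 13·x + 3 (coefficients mod 19)
The degree is now < 3, so this is the remainder. Hence a · b ≡ 18·x^2 + 13·x + 3 in F_19[x]/(f).

Final answer: a · b ≡ 18·x^2 + 13·x + 3 (mod f(x))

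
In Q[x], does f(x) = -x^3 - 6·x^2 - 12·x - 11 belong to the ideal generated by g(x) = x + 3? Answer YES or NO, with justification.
NO

In Q[x] the ideal (g) consists of all multiples of g, so f ∈ (g) iff g | f, i.e. iff the remainder of f on division by g is 0. Divide f by g (g is monic, so eliminate the leading term of the running remainder at each step):
  leading term -x^3: subtract (-x^2)·g(x) = -x^3 - 3·x^2, leaving -3·x^2 - 12·x - 11
  leading term -3·x^2: subtract (-3·x)·g(x) = -3·x^2 - 9·x, leaving -3·x - 11
  leading term -3·x: subtract (-3)·g(x) = -3·x - 9, leaving -2
The remainder r(x) = -2 ≠ 0 (and deg r < deg g), so g ∤ f, i.e. f ∉ (g).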